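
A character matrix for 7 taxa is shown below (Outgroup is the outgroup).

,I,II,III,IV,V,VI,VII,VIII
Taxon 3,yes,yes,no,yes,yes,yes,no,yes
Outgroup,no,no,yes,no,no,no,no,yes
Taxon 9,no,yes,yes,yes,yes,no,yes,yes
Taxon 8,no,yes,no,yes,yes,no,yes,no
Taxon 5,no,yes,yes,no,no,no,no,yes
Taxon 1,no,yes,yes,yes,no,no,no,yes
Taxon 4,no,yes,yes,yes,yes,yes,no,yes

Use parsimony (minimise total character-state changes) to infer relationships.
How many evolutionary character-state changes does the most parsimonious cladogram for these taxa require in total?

9

Character polarity is set by the outgroup: the derived state is whichever differs from the outgroup's state, so for III, VIII the derived state is 'no', and for the remaining characters it is 'yes'.
I: derived state 'yes' in Taxon 3 only — an autapomorphy, so it tells us nothing about relationships among taxa.
II (derived state 'yes') is shared by all ingroup taxa — unites the whole ingroup.
III (state 'no') occurs in Taxon 3 and Taxon 8 but conflicts with the nesting implied by the other characters — most parsimoniously interpreted as homoplasy.
IV (derived state 'yes') is shared by Taxon 1, Taxon 3, Taxon 4, Taxon 8, and Taxon 9 — a synapomorphy uniting that clade.
Only Taxon 3, Taxon 4, Taxon 8, and Taxon 9 show the derived state 'yes' for V, supporting them as a clade.
Only Taxon 3 and Taxon 4 show the derived state 'yes' for VI, supporting them as a clade.
VII: derived state 'yes' in Taxon 8 and Taxon 9 only — synapomorphy for {Taxon 8, Taxon 9}.
VIII (derived state 'no') is unique to Taxon 8 (autapomorphy; uninformative for grouping).
Most parsimonious ingroup topology: ((((Taxon 9,Taxon 8),(Taxon 4,Taxon 3)),Taxon 1),Taxon 5).
Changes per character on this tree: I: 1; II: 1; III: 2; IV: 1; V: 1; VI: 1; VII: 1; VIII: 1.
Total = 9.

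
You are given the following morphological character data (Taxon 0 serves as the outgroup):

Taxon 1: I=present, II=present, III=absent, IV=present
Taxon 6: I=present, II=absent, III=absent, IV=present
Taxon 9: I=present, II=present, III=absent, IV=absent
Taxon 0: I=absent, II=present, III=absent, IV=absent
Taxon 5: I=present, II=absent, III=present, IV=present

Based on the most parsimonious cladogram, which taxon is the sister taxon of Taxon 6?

Taxon 5

Character polarity is set by the outgroup: the derived state is whichever differs from the outgroup's state, so for II the derived state is 'absent', and for the remaining characters it is 'present'.
All ingroup taxa share the derived state 'present' for I; it defines the ingroup but does not resolve relationships within it.
II: derived state 'absent' in Taxon 5 and Taxon 6 only — synapomorphy for {Taxon 5, Taxon 6}.
III: derived state 'present' in Taxon 5 only — an autapomorphy, so it tells us nothing about relationships among taxa.
IV: derived state 'present' in Taxon 1, Taxon 5, and Taxon 6 only — synapomorphy for {Taxon 1, Taxon 5, Taxon 6}.
Most parsimonious ingroup topology: (((Taxon 5,Taxon 6),Taxon 1),Taxon 9).
Taxon 6 and Taxon 5 form a cherry on this tree, so they are sister taxa.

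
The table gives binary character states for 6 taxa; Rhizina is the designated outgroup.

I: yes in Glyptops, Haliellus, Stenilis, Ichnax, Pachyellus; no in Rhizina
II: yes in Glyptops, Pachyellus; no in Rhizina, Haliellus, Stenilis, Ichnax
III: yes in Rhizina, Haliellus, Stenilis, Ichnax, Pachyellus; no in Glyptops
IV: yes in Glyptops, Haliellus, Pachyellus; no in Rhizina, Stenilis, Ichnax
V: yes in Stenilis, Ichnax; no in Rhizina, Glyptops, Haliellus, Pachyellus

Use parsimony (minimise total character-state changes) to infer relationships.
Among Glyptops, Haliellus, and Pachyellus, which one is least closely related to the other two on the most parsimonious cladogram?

Character polarity is set by the outgroup: the derived state is whichever differs from the outgroup's state, so for III the derived state is 'no', and for the remaining characters it is 'yes'.
I (derived state 'yes') is shared by all ingroup taxa — unites the whole ingroup.
II (derived state 'yes') is shared by Glyptops and Pachyellus — a synapomorphy uniting that clade.
III (derived state 'no') is unique to Glyptops (autapomorphy; uninformative for grouping).
IV (derived state 'yes') is shared by Glyptops, Haliellus, and Pachyellus — a synapomorphy uniting that clade.
Only Ichnax and Stenilis show the derived state 'yes' for V, supporting them as a clade.
Most parsimonious ingroup topology: (((Glyptops,Pachyellus),Haliellus),(Stenilis,Ichnax)).
Glyptops and Pachyellus share a more recent common ancestor with each other than either does with Haliellus, so Haliellus is the least closely related of the three.

Haliellus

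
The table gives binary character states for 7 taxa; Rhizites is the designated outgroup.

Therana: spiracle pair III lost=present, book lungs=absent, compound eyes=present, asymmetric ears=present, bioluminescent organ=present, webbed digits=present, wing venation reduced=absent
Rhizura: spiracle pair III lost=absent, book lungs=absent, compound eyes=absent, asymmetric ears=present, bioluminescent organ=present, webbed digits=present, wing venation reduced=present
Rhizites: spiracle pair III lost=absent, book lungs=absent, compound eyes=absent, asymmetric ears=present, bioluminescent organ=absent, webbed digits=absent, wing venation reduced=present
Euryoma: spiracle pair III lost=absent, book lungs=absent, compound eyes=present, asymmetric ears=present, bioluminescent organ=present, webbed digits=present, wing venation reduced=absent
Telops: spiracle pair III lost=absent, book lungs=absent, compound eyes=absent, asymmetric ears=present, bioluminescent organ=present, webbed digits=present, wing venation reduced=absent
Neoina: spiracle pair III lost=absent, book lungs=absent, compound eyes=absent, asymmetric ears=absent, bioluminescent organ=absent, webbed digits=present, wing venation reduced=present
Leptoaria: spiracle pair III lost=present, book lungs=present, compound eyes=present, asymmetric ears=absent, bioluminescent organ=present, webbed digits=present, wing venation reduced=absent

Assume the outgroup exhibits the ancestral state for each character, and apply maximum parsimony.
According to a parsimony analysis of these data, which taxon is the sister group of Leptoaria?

Character polarity is set by the outgroup: the derived state is whichever differs from the outgroup's state, so for asymmetric ears, wing venation reduced the derived state is 'absent', and for the remaining characters it is 'present'.
Only Leptoaria and Therana show the derived state 'present' for spiracle pair III lost, supporting them as a clade.
book lungs: derived state 'present' in Leptoaria only — an autapomorphy, so it tells us nothing about relationships among taxa.
Only Euryoma, Leptoaria, and Therana show the derived state 'present' for compound eyes, supporting them as a clade.
asymmetric ears (state 'absent') occurs in Leptoaria and Neoina but conflicts with the nesting implied by the other characters — most parsimoniously interpreted as homoplasy.
Only Euryoma, Leptoaria, Rhizura, Telops, and Therana show the derived state 'present' for bioluminescent organ, supporting them as a clade.
webbed digits (derived state 'present') is shared by all ingroup taxa — unites the whole ingroup.
wing venation reduced: derived state 'absent' in Euryoma, Leptoaria, Telops, and Therana only — synapomorphy for {Euryoma, Leptoaria, Telops, Therana}.
Most parsimonious ingroup topology: (((Telops,(Euryoma,(Therana,Leptoaria))),Rhizura),Neoina).
Leptoaria and Therana form a cherry on this tree, so they are sister taxa.

Therana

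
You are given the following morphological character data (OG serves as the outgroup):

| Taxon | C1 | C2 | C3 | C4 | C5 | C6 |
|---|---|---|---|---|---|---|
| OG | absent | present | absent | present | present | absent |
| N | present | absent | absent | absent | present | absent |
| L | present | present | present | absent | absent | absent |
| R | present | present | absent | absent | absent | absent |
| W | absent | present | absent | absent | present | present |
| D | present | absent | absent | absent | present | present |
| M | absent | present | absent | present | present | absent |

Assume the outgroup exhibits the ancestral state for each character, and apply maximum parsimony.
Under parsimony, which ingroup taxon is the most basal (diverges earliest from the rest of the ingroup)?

Character polarity is set by the outgroup: the derived state is whichever differs from the outgroup's state, so for C2, C4, C5 the derived state is 'absent', and for the remaining characters it is 'present'.
C1 (derived state 'present') is shared by D, L, N, and R — a synapomorphy uniting that clade.
C2: derived state 'absent' in D and N only — synapomorphy for {D, N}.
C3: derived state 'present' in L only — an autapomorphy, so it tells us nothing about relationships among taxa.
C4 (derived state 'absent') is shared by D, L, N, R, and W — a synapomorphy uniting that clade.
C5: derived state 'absent' in L and R only — synapomorphy for {L, R}.
C6 (state 'present') occurs in D and W but conflicts with the nesting implied by the other characters — most parsimoniously interpreted as homoplasy.
Most parsimonious ingroup topology: ((((N,D),(L,R)),W),M).
M is sister to the clade containing all other ingroup taxa, so it is the earliest-diverging (most basal) ingroup lineage.

M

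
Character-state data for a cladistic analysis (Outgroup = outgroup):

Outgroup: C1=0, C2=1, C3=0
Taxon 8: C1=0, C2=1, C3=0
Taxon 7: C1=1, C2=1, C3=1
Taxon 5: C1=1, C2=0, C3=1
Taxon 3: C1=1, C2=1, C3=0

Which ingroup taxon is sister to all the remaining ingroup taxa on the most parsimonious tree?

Taxon 8

Character polarity is set by the outgroup: the derived state is whichever differs from the outgroup's state, so for C2 the derived state is '0', and for the remaining characters it is '1'.
C1 (derived state '1') is shared by Taxon 3, Taxon 5, and Taxon 7 — a synapomorphy uniting that clade.
C2: derived state '0' in Taxon 5 only — an autapomorphy, so it tells us nothing about relationships among taxa.
C3 (derived state '1') is shared by Taxon 5 and Taxon 7 — a synapomorphy uniting that clade.
Most parsimonious ingroup topology: (Taxon 8,((Taxon 7,Taxon 5),Taxon 3)).
Taxon 8 is sister to the clade containing all other ingroup taxa, so it is the earliest-diverging (most basal) ingroup lineage.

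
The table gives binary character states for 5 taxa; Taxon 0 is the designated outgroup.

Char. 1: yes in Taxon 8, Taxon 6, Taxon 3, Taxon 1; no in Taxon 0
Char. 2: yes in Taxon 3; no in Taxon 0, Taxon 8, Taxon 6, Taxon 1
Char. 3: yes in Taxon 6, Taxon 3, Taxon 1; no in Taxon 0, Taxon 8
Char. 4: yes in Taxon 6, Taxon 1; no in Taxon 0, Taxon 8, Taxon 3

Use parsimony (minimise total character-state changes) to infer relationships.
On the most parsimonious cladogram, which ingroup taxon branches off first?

Taxon 8

The outgroup has state 'no' for every character, so 'yes' is the derived state throughout.
All ingroup taxa share the derived state 'yes' for Char. 1; it defines the ingroup but does not resolve relationships within it.
Char. 2: derived state 'yes' in Taxon 3 only — an autapomorphy, so it tells us nothing about relationships among taxa.
Char. 3 (derived state 'yes') is shared by Taxon 1, Taxon 3, and Taxon 6 — a synapomorphy uniting that clade.
Char. 4: derived state 'yes' in Taxon 1 and Taxon 6 only — synapomorphy for {Taxon 1, Taxon 6}.
Most parsimonious ingroup topology: (Taxon 8,((Taxon 6,Taxon 1),Taxon 3)).
Taxon 8 is sister to the clade containing all other ingroup taxa, so it is the earliest-diverging (most basal) ingroup lineage.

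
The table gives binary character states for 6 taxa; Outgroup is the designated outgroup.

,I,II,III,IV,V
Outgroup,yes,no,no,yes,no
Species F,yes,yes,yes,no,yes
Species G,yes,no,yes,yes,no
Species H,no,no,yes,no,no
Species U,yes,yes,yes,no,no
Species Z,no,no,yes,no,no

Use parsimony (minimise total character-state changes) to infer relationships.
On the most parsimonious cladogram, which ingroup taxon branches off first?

Character polarity is set by the outgroup: the derived state is whichever differs from the outgroup's state, so for I, IV the derived state is 'no', and for the remaining characters it is 'yes'.
Only Species H and Species Z show the derived state 'no' for I, supporting them as a clade.
II: derived state 'yes' in Species F and Species U only — synapomorphy for {Species F, Species U}.
III (derived state 'yes') is shared by all ingroup taxa — unites the whole ingroup.
IV: derived state 'no' in Species F, Species H, Species U, and Species Z only — synapomorphy for {Species F, Species H, Species U, Species Z}.
V (derived state 'yes') is unique to Species F (autapomorphy; uninformative for grouping).
Most parsimonious ingroup topology: (((Species F,Species U),(Species H,Species Z)),Species G).
Species G is sister to the clade containing all other ingroup taxa, so it is the earliest-diverging (most basal) ingroup lineage.

Species G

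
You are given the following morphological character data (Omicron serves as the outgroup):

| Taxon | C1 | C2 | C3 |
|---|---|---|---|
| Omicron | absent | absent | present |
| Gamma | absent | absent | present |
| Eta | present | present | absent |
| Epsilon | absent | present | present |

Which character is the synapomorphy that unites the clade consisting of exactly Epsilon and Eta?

Character polarity is set by the outgroup: the derived state is whichever differs from the outgroup's state, so for C3 the derived state is 'absent', and for the remaining characters it is 'present'.
C1 (derived state 'present') is unique to Eta (autapomorphy; uninformative for grouping).
C2 (derived state 'present') is shared by Epsilon and Eta — a synapomorphy uniting that clade.
C3: derived state 'absent' in Eta only — an autapomorphy, so it tells us nothing about relationships among taxa.
Most parsimonious ingroup topology: (Gamma,(Eta,Epsilon)).
The clade {Epsilon, Eta} is supported by C2: its derived state 'present' occurs in exactly those taxa and in no other taxon (including the outgroup).

C2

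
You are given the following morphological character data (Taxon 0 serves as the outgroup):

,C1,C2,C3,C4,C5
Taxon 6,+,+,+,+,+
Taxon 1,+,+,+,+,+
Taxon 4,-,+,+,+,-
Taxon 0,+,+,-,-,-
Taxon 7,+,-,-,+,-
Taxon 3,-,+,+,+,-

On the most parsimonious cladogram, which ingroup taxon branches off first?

Taxon 7

Character polarity is set by the outgroup: the derived state is whichever differs from the outgroup's state, so for C1, C2 the derived state is '-', and for the remaining characters it is '+'.
C1 (derived state '-') is shared by Taxon 3 and Taxon 4 — a synapomorphy uniting that clade.
C2 (derived state '-') is unique to Taxon 7 (autapomorphy; uninformative for grouping).
C3 (derived state '+') is shared by Taxon 1, Taxon 3, Taxon 4, and Taxon 6 — a synapomorphy uniting that clade.
C4 (derived state '+') is shared by all ingroup taxa — unites the whole ingroup.
C5 (derived state '+') is shared by Taxon 1 and Taxon 6 — a synapomorphy uniting that clade.
Most parsimonious ingroup topology: (((Taxon 6,Taxon 1),(Taxon 4,Taxon 3)),Taxon 7).
Taxon 7 is sister to the clade containing all other ingroup taxa, so it is the earliest-diverging (most basal) ingroup lineage.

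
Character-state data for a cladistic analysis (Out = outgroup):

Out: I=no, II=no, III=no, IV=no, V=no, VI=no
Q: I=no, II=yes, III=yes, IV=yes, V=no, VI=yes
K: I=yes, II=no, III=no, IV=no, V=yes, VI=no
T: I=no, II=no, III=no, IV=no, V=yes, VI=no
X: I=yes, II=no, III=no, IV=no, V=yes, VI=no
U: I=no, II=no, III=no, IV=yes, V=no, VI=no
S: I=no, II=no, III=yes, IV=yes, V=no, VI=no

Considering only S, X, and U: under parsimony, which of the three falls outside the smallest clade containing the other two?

X

The outgroup has state 'no' for every character, so 'yes' is the derived state throughout.
I (derived state 'yes') is shared by K and X — a synapomorphy uniting that clade.
II (derived state 'yes') is unique to Q (autapomorphy; uninformative for grouping).
III (derived state 'yes') is shared by Q and S — a synapomorphy uniting that clade.
Only Q, S, and U show the derived state 'yes' for IV, supporting them as a clade.
V: derived state 'yes' in K, T, and X only — synapomorphy for {K, T, X}.
VI: derived state 'yes' in Q only — an autapomorphy, so it tells us nothing about relationships among taxa.
Most parsimonious ingroup topology: (((Q,S),U),((K,X),T)).
U and S share a more recent common ancestor with each other than either does with X, so X is the least closely related of the three.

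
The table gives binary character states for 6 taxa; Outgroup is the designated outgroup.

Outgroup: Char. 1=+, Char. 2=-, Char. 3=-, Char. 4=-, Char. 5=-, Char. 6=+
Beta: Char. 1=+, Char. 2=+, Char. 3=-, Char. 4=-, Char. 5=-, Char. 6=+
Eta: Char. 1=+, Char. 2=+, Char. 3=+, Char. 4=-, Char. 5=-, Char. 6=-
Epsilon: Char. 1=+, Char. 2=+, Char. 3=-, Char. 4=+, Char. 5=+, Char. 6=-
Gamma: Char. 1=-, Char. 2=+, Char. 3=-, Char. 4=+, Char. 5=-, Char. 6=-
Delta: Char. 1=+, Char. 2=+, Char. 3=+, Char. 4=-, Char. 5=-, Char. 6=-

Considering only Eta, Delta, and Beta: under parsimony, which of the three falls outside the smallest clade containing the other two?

Character polarity is set by the outgroup: the derived state is whichever differs from the outgroup's state, so for Char. 1, Char. 6 the derived state is '-', and for the remaining characters it is '+'.
Char. 1: derived state '-' in Gamma only — an autapomorphy, so it tells us nothing about relationships among taxa.
All ingroup taxa share the derived state '+' for Char. 2; it defines the ingroup but does not resolve relationships within it.
Char. 3: derived state '+' in Delta and Eta only — synapomorphy for {Delta, Eta}.
Char. 4: derived state '+' in Epsilon and Gamma only — synapomorphy for {Epsilon, Gamma}.
Char. 5: derived state '+' in Epsilon only — an autapomorphy, so it tells us nothing about relationships among taxa.
Only Delta, Epsilon, Eta, and Gamma show the derived state '-' for Char. 6, supporting them as a clade.
Most parsimonious ingroup topology: (Beta,((Eta,Delta),(Epsilon,Gamma))).
Delta and Eta share a more recent common ancestor with each other than either does with Beta, so Beta is the least closely related of the three.

Beta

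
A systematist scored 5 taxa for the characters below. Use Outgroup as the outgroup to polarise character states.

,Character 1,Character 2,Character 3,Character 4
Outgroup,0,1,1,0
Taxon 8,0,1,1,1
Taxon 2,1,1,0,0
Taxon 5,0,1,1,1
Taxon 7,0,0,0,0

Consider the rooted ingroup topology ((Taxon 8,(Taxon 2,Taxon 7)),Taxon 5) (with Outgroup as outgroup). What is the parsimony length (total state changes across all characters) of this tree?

Map each character onto ((Taxon 8,(Taxon 2,Taxon 7)),Taxon 5) (rooted by Outgroup) and count the minimum state changes it requires (Fitch parsimony):
Character 1: 1; Character 2: 1; Character 3: 1; Character 4: 2.
Total tree length = 5.

5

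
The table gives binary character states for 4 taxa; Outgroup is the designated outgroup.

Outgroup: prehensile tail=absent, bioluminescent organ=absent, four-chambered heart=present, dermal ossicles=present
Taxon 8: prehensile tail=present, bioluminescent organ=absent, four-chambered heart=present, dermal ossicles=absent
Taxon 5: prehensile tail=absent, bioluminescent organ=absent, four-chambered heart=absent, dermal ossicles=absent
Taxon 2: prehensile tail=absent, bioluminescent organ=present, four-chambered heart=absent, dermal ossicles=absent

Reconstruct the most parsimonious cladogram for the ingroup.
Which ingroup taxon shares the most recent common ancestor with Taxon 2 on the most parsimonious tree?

Taxon 5

Character polarity is set by the outgroup: the derived state is whichever differs from the outgroup's state, so for four-chambered heart, dermal ossicles the derived state is 'absent', and for the remaining characters it is 'present'.
prehensile tail: derived state 'present' in Taxon 8 only — an autapomorphy, so it tells us nothing about relationships among taxa.
bioluminescent organ (derived state 'present') is unique to Taxon 2 (autapomorphy; uninformative for grouping).
four-chambered heart (derived state 'absent') is shared by Taxon 2 and Taxon 5 — a synapomorphy uniting that clade.
All ingroup taxa share the derived state 'absent' for dermal ossicles; it defines the ingroup but does not resolve relationships within it.
Most parsimonious ingroup topology: ((Taxon 5,Taxon 2),Taxon 8).
Taxon 2 and Taxon 5 form a cherry on this tree, so they are sister taxa.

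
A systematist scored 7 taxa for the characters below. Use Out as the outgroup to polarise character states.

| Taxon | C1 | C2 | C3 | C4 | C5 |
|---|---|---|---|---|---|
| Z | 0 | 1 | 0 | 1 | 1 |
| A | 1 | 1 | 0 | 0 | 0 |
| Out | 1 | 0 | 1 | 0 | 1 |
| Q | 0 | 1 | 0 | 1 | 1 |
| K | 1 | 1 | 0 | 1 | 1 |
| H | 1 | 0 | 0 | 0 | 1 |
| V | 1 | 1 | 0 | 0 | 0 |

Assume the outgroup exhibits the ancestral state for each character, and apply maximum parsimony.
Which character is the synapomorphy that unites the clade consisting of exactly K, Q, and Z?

Character polarity is set by the outgroup: the derived state is whichever differs from the outgroup's state, so for C1, C3, C5 the derived state is '0', and for the remaining characters it is '1'.
Only Q and Z show the derived state '0' for C1, supporting them as a clade.
C2 (derived state '1') is shared by A, K, Q, V, and Z — a synapomorphy uniting that clade.
All ingroup taxa share the derived state '0' for C3; it defines the ingroup but does not resolve relationships within it.
C4 (derived state '1') is shared by K, Q, and Z — a synapomorphy uniting that clade.
Only A and V show the derived state '0' for C5, supporting them as a clade.
Most parsimonious ingroup topology: (((A,V),((Z,Q),K)),H).
The clade {K, Q, Z} is supported by C4: its derived state '1' occurs in exactly those taxa and in no other taxon (including the outgroup).

C4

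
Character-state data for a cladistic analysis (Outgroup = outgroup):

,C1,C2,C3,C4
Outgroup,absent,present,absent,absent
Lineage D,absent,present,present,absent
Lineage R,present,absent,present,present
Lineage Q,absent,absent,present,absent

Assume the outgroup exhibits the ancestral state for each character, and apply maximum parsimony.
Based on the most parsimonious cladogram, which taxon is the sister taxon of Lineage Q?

Lineage R

Character polarity is set by the outgroup: the derived state is whichever differs from the outgroup's state, so for C2 the derived state is 'absent', and for the remaining characters it is 'present'.
C1 (derived state 'present') is unique to Lineage R (autapomorphy; uninformative for grouping).
C2: derived state 'absent' in Lineage Q and Lineage R only — synapomorphy for {Lineage Q, Lineage R}.
All ingroup taxa share the derived state 'present' for C3; it defines the ingroup but does not resolve relationships within it.
C4 (derived state 'present') is unique to Lineage R (autapomorphy; uninformative for grouping).
Most parsimonious ingroup topology: (Lineage D,(Lineage R,Lineage Q)).
Lineage Q and Lineage R form a cherry on this tree, so they are sister taxa.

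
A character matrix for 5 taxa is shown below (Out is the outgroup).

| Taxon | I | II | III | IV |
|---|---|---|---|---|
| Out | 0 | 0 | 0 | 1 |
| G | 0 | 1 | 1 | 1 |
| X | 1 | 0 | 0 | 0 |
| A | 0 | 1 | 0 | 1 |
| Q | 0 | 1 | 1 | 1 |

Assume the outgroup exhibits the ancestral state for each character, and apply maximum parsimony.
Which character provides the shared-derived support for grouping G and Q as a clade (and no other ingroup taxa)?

Character polarity is set by the outgroup: the derived state is whichever differs from the outgroup's state, so for IV the derived state is '0', and for the remaining characters it is '1'.
I: derived state '1' in X only — an autapomorphy, so it tells us nothing about relationships among taxa.
Only A, G, and Q show the derived state '1' for II, supporting them as a clade.
III: derived state '1' in G and Q only — synapomorphy for {G, Q}.
IV (derived state '0') is unique to X (autapomorphy; uninformative for grouping).
Most parsimonious ingroup topology: (((G,Q),A),X).
The clade {G, Q} is supported by III: its derived state '1' occurs in exactly those taxa and in no other taxon (including the outgroup).

III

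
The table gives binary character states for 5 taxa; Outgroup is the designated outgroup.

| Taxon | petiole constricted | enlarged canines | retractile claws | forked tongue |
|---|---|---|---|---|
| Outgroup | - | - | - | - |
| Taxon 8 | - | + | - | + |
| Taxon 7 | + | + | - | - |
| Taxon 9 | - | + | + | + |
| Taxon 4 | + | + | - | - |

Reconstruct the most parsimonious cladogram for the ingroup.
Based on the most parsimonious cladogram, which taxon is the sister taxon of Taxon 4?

Taxon 7

The outgroup has state '-' for every character, so '+' is the derived state throughout.
Only Taxon 4 and Taxon 7 show the derived state '+' for petiole constricted, supporting them as a clade.
All ingroup taxa share the derived state '+' for enlarged canines; it defines the ingroup but does not resolve relationships within it.
retractile claws: derived state '+' in Taxon 9 only — an autapomorphy, so it tells us nothing about relationships among taxa.
Only Taxon 8 and Taxon 9 show the derived state '+' for forked tongue, supporting them as a clade.
Most parsimonious ingroup topology: ((Taxon 8,Taxon 9),(Taxon 7,Taxon 4)).
Taxon 4 and Taxon 7 form a cherry on this tree, so they are sister taxa.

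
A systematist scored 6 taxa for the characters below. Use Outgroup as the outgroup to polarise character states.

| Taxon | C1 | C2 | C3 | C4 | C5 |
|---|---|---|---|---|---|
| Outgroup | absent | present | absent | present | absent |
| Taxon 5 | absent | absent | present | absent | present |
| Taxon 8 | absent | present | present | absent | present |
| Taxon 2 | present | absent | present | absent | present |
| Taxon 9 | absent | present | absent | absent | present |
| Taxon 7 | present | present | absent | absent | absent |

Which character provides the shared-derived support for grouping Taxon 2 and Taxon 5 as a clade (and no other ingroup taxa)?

Character polarity is set by the outgroup: the derived state is whichever differs from the outgroup's state, so for C2, C4 the derived state is 'absent', and for the remaining characters it is 'present'.
C1 (state 'present') occurs in Taxon 2 and Taxon 7 but conflicts with the nesting implied by the other characters — most parsimoniously interpreted as homoplasy.
C2 (derived state 'absent') is shared by Taxon 2 and Taxon 5 — a synapomorphy uniting that clade.
C3: derived state 'present' in Taxon 2, Taxon 5, and Taxon 8 only — synapomorphy for {Taxon 2, Taxon 5, Taxon 8}.
C4 (derived state 'absent') is shared by all ingroup taxa — unites the whole ingroup.
Only Taxon 2, Taxon 5, Taxon 8, and Taxon 9 show the derived state 'present' for C5, supporting them as a clade.
Most parsimonious ingroup topology: ((((Taxon 5,Taxon 2),Taxon 8),Taxon 9),Taxon 7).
The clade {Taxon 2, Taxon 5} is supported by C2: its derived state 'absent' occurs in exactly those taxa and in no other taxon (including the outgroup).

C2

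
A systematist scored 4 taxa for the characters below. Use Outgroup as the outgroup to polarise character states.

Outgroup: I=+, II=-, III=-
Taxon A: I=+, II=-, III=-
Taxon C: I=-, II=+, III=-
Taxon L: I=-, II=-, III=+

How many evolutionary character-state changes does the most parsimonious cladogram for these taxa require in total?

Character polarity is set by the outgroup: the derived state is whichever differs from the outgroup's state, so for I the derived state is '-', and for the remaining characters it is '+'.
I: derived state '-' in Taxon C and Taxon L only — synapomorphy for {Taxon C, Taxon L}.
II: derived state '+' in Taxon C only — an autapomorphy, so it tells us nothing about relationships among taxa.
III: derived state '+' in Taxon L only — an autapomorphy, so it tells us nothing about relationships among taxa.
Most parsimonious ingroup topology: (Taxon A,(Taxon C,Taxon L)).
Changes per character on this tree: I: 1; II: 1; III: 1.
Total = 3.

3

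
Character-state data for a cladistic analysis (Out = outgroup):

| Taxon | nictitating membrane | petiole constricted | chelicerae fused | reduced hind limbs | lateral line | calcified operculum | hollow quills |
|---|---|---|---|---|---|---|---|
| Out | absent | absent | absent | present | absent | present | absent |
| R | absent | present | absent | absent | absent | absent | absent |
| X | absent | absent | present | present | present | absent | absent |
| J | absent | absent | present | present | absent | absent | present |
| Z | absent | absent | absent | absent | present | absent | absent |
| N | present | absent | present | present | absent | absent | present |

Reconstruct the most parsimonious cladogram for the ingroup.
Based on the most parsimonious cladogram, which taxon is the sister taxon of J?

Character polarity is set by the outgroup: the derived state is whichever differs from the outgroup's state, so for reduced hind limbs, calcified operculum the derived state is 'absent', and for the remaining characters it is 'present'.
nictitating membrane: derived state 'present' in N only — an autapomorphy, so it tells us nothing about relationships among taxa.
petiole constricted: derived state 'present' in R only — an autapomorphy, so it tells us nothing about relationships among taxa.
chelicerae fused (derived state 'present') is shared by J, N, and X — a synapomorphy uniting that clade.
reduced hind limbs: derived state 'absent' in R and Z only — synapomorphy for {R, Z}.
lateral line groups X and Z, which is incompatible with the clades supported by the remaining characters; treating it as convergent (homoplasy) costs fewer steps than any alternative tree.
All ingroup taxa share the derived state 'absent' for calcified operculum; it defines the ingroup but does not resolve relationships within it.
hollow quills: derived state 'present' in J and N only — synapomorphy for {J, N}.
Most parsimonious ingroup topology: ((R,Z),(X,(J,N))).
J and N form a cherry on this tree, so they are sister taxa.

N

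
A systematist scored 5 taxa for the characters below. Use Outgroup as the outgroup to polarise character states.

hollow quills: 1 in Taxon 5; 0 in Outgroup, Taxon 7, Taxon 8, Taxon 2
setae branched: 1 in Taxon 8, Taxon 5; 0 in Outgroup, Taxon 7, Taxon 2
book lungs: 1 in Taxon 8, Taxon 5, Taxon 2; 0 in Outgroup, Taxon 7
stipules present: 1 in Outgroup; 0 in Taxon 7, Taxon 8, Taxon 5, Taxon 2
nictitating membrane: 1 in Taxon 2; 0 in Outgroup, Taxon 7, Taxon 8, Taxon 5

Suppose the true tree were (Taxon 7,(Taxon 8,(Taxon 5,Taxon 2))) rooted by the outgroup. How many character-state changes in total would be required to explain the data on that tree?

Map each character onto (Taxon 7,(Taxon 8,(Taxon 5,Taxon 2))) (rooted by Outgroup) and count the minimum state changes it requires (Fitch parsimony):
hollow quills: 1; setae branched: 2; book lungs: 1; stipules present: 1; nictitating membrane: 1.
Total tree length = 6.

6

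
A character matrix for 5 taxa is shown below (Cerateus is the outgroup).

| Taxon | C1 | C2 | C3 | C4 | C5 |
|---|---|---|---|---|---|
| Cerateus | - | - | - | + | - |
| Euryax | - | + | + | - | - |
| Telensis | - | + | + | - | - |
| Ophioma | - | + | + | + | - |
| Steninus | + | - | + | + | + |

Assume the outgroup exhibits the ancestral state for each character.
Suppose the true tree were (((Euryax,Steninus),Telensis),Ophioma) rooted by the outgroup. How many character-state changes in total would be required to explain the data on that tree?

7

Map each character onto (((Euryax,Steninus),Telensis),Ophioma) (rooted by Cerateus) and count the minimum state changes it requires (Fitch parsimony):
C1: 1; C2: 2; C3: 1; C4: 2; C5: 1.
Total tree length = 7.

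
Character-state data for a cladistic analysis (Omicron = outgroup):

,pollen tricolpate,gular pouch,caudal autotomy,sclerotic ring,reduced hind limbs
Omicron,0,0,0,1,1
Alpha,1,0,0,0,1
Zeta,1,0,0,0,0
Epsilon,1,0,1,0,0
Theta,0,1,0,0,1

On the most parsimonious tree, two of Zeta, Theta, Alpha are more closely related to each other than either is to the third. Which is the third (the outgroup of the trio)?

Theta

Character polarity is set by the outgroup: the derived state is whichever differs from the outgroup's state, so for sclerotic ring, reduced hind limbs the derived state is '0', and for the remaining characters it is '1'.
pollen tricolpate: derived state '1' in Alpha, Epsilon, and Zeta only — synapomorphy for {Alpha, Epsilon, Zeta}.
gular pouch (derived state '1') is unique to Theta (autapomorphy; uninformative for grouping).
caudal autotomy (derived state '1') is unique to Epsilon (autapomorphy; uninformative for grouping).
All ingroup taxa share the derived state '0' for sclerotic ring; it defines the ingroup but does not resolve relationships within it.
reduced hind limbs: derived state '0' in Epsilon and Zeta only — synapomorphy for {Epsilon, Zeta}.
Most parsimonious ingroup topology: ((Alpha,(Zeta,Epsilon)),Theta).
Zeta and Alpha share a more recent common ancestor with each other than either does with Theta, so Theta is the least closely related of the three.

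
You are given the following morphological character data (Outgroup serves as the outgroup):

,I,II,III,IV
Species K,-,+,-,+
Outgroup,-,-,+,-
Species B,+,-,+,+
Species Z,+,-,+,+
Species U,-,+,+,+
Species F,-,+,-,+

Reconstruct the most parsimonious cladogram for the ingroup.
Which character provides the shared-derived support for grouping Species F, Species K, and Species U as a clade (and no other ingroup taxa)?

Character polarity is set by the outgroup: the derived state is whichever differs from the outgroup's state, so for III the derived state is '-', and for the remaining characters it is '+'.
I: derived state '+' in Species B and Species Z only — synapomorphy for {Species B, Species Z}.
Only Species F, Species K, and Species U show the derived state '+' for II, supporting them as a clade.
III: derived state '-' in Species F and Species K only — synapomorphy for {Species F, Species K}.
All ingroup taxa share the derived state '+' for IV; it defines the ingroup but does not resolve relationships within it.
Most parsimonious ingroup topology: ((Species Z,Species B),((Species K,Species F),Species U)).
The clade {Species F, Species K, Species U} is supported by II: its derived state '+' occurs in exactly those taxa and in no other taxon (including the outgroup).

II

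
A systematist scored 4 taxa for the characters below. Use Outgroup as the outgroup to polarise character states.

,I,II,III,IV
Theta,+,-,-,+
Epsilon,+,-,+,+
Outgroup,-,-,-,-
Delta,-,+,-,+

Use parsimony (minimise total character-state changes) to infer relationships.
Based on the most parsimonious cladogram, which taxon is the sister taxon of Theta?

Epsilon

The outgroup has state '-' for every character, so '+' is the derived state throughout.
I: derived state '+' in Epsilon and Theta only — synapomorphy for {Epsilon, Theta}.
II: derived state '+' in Delta only — an autapomorphy, so it tells us nothing about relationships among taxa.
III: derived state '+' in Epsilon only — an autapomorphy, so it tells us nothing about relationships among taxa.
All ingroup taxa share the derived state '+' for IV; it defines the ingroup but does not resolve relationships within it.
Most parsimonious ingroup topology: (Delta,(Epsilon,Theta)).
Theta and Epsilon form a cherry on this tree, so they are sister taxa.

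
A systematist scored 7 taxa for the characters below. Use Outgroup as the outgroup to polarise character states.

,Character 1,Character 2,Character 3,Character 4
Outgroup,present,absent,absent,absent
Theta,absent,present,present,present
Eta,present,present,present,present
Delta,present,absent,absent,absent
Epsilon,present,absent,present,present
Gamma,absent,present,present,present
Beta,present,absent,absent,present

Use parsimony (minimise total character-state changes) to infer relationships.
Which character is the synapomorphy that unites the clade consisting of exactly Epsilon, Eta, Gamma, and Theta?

Character polarity is set by the outgroup: the derived state is whichever differs from the outgroup's state, so for Character 1 the derived state is 'absent', and for the remaining characters it is 'present'.
Character 1: derived state 'absent' in Gamma and Theta only — synapomorphy for {Gamma, Theta}.
Character 2 (derived state 'present') is shared by Eta, Gamma, and Theta — a synapomorphy uniting that clade.
Only Epsilon, Eta, Gamma, and Theta show the derived state 'present' for Character 3, supporting them as a clade.
Character 4: derived state 'present' in Beta, Epsilon, Eta, Gamma, and Theta only — synapomorphy for {Beta, Epsilon, Eta, Gamma, Theta}.
Most parsimonious ingroup topology: (((((Theta,Gamma),Eta),Epsilon),Beta),Delta).
The clade {Epsilon, Eta, Gamma, Theta} is supported by Character 3: its derived state 'present' occurs in exactly those taxa and in no other taxon (including the outgroup).

Character 3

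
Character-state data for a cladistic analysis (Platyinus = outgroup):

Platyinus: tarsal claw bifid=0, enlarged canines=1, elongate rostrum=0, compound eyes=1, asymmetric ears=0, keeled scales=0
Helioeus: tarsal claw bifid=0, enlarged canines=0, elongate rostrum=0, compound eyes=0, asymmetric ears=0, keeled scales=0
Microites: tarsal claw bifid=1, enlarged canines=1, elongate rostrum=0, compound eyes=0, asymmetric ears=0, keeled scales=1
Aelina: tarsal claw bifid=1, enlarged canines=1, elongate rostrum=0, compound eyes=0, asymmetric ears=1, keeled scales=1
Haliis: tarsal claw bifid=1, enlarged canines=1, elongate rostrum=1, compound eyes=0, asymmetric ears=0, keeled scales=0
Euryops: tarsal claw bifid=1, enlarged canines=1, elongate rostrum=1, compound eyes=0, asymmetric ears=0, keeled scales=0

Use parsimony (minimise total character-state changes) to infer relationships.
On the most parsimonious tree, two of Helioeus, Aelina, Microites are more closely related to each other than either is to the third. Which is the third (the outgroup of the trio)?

Helioeus

Character polarity is set by the outgroup: the derived state is whichever differs from the outgroup's state, so for enlarged canines, compound eyes the derived state is '0', and for the remaining characters it is '1'.
tarsal claw bifid: derived state '1' in Aelina, Euryops, Haliis, and Microites only — synapomorphy for {Aelina, Euryops, Haliis, Microites}.
enlarged canines (derived state '0') is unique to Helioeus (autapomorphy; uninformative for grouping).
elongate rostrum (derived state '1') is shared by Euryops and Haliis — a synapomorphy uniting that clade.
compound eyes (derived state '0') is shared by all ingroup taxa — unites the whole ingroup.
asymmetric ears: derived state '1' in Aelina only — an autapomorphy, so it tells us nothing about relationships among taxa.
keeled scales (derived state '1') is shared by Aelina and Microites — a synapomorphy uniting that clade.
Most parsimonious ingroup topology: (Helioeus,((Microites,Aelina),(Haliis,Euryops))).
Microites and Aelina share a more recent common ancestor with each other than either does with Helioeus, so Helioeus is the least closely related of the three.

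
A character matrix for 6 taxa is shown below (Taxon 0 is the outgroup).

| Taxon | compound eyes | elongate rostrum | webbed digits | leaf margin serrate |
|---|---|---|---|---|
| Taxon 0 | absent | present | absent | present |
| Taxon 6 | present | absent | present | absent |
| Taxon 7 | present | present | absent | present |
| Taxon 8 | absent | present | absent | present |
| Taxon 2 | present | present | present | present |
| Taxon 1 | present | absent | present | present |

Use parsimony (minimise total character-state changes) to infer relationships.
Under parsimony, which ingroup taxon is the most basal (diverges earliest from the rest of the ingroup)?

Character polarity is set by the outgroup: the derived state is whichever differs from the outgroup's state, so for elongate rostrum, leaf margin serrate the derived state is 'absent', and for the remaining characters it is 'present'.
Only Taxon 1, Taxon 2, Taxon 6, and Taxon 7 show the derived state 'present' for compound eyes, supporting them as a clade.
elongate rostrum (derived state 'absent') is shared by Taxon 1 and Taxon 6 — a synapomorphy uniting that clade.
webbed digits: derived state 'present' in Taxon 1, Taxon 2, and Taxon 6 only — synapomorphy for {Taxon 1, Taxon 2, Taxon 6}.
leaf margin serrate (derived state 'absent') is unique to Taxon 6 (autapomorphy; uninformative for grouping).
Most parsimonious ingroup topology: ((((Taxon 6,Taxon 1),Taxon 2),Taxon 7),Taxon 8).
Taxon 8 is sister to the clade containing all other ingroup taxa, so it is the earliest-diverging (most basal) ingroup lineage.

Taxon 8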